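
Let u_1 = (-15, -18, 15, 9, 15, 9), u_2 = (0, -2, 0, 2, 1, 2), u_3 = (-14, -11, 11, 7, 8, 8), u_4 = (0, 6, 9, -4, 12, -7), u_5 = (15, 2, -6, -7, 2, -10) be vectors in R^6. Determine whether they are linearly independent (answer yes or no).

Form the matrix with these vectors as rows and row reduce.
R3 ← R3 − (14/15)·R1: [0, 29/5, -3, -7/5, -6, -2/5]
R5 ← R5 + R1: [0, -16, 9, 2, 17, -1]
R3 ← R3 + (29/10)·R2: [0, 0, -3, 22/5, -31/10, 27/5]
R4 ← R4 + (3)·R2: [0, 0, 9, 2, 15, -1]
R5 ← R5 − (8)·R2: [0, 0, 9, -14, 9, -17]
R4 ← R4 + (3)·R3: [0, 0, 0, 76/5, 57/10, 76/5]
R5 ← R5 + (3)·R3: [0, 0, 0, -4/5, -3/10, -4/5]
R5 ← R5 + (1/19)·R4: [0, 0, 0, 0, 0, 0]
4 nonzero rows, so the 5 vectors span a space of dimension 4.
Since 4 < 5, the vectors are linearly dependent.

no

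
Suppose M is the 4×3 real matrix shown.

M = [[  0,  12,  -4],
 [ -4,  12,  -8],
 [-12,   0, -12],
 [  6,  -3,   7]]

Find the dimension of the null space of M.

Row reduce to echelon form.
Swap R1 ↔ R2
R3 ← R3 − (3)·R1: [0, -36, 12]
R4 ← R4 + (3/2)·R1: [0, 15, -5]
R3 ← R3 + (3)·R2: [0, 0, 0]
R4 ← R4 − (5/4)·R2: [0, 0, 0]
2 nonzero rows, so rank(M) = 2.
M has 3 columns; by rank–nullity, nullity = 3 − 2 = 1.

1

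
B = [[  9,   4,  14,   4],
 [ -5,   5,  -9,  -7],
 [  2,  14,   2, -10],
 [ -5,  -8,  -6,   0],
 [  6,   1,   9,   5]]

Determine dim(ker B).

1

Row reduce to echelon form.
R2 ← R2 + (5/9)·R1: [0, 65/9, -11/9, -43/9]
R3 ← R3 − (2/9)·R1: [0, 118/9, -10/9, -98/9]
R4 ← R4 + (5/9)·R1: [0, -52/9, 16/9, 20/9]
R5 ← R5 − (2/3)·R1: [0, -5/3, -1/3, 7/3]
R3 ← R3 − (118/65)·R2: [0, 0, 72/65, -144/65]
R4 ← R4 + (4/5)·R2: [0, 0, 4/5, -8/5]
R5 ← R5 + (3/13)·R2: [0, 0, -8/13, 16/13]
R4 ← R4 − (13/18)·R3: [0, 0, 0, 0]
R5 ← R5 + (5/9)·R3: [0, 0, 0, 0]
3 nonzero rows, so rank(B) = 3.
B has 4 columns; by rank–nullity, nullity = 4 − 3 = 1.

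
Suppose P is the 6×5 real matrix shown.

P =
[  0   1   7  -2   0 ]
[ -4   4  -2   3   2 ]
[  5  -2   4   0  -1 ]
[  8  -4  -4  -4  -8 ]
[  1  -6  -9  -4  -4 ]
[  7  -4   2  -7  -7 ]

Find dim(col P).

5

Row reduce to echelon form.
Swap R1 ↔ R2
R3 ← R3 + (5/4)·R1: [0, 3, 3/2, 15/4, 3/2]
R4 ← R4 + (2)·R1: [0, 4, -8, 2, -4]
R5 ← R5 + (1/4)·R1: [0, -5, -19/2, -13/4, -7/2]
R6 ← R6 + (7/4)·R1: [0, 3, -3/2, -7/4, -7/2]
R3 ← R3 − (3)·R2: [0, 0, -39/2, 39/4, 3/2]
R4 ← R4 − (4)·R2: [0, 0, -36, 10, -4]
R5 ← R5 + (5)·R2: [0, 0, 51/2, -53/4, -7/2]
R6 ← R6 − (3)·R2: [0, 0, -45/2, 17/4, -7/2]
R4 ← R4 − (24/13)·R3: [0, 0, 0, -8, -88/13]
R5 ← R5 + (17/13)·R3: [0, 0, 0, -1/2, -20/13]
R6 ← R6 − (15/13)·R3: [0, 0, 0, -7, -68/13]
R5 ← R5 − (1/16)·R4: [0, 0, 0, 0, -29/26]
R6 ← R6 − (7/8)·R4: [0, 0, 0, 0, 9/13]
R6 ← R6 + (18/29)·R5: [0, 0, 0, 0, 0]
Echelon form has 5 nonzero rows, so rank(P) = 5.
The column space has dimension equal to the rank: 5.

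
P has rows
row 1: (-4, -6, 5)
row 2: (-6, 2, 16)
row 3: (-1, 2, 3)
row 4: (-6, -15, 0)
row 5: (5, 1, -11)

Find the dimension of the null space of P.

Row reduce to echelon form.
R2 ← R2 − (3/2)·R1: [0, 11, 17/2]
R3 ← R3 − (1/4)·R1: [0, 7/2, 7/4]
R4 ← R4 − (3/2)·R1: [0, -6, -15/2]
R5 ← R5 + (5/4)·R1: [0, -13/2, -19/4]
R3 ← R3 − (7/22)·R2: [0, 0, -21/22]
R4 ← R4 + (6/11)·R2: [0, 0, -63/22]
R5 ← R5 + (13/22)·R2: [0, 0, 3/11]
R4 ← R4 − (3)·R3: [0, 0, 0]
R5 ← R5 + (2/7)·R3: [0, 0, 0]
3 nonzero rows, so rank(P) = 3.
P has 3 columns; by rank–nullity, nullity = 3 − 3 = 0.

0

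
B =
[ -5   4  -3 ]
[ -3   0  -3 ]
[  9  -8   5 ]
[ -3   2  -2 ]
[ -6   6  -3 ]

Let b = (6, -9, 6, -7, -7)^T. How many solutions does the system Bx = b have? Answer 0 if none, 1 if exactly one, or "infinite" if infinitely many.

0

Row reduce the augmented matrix [B | b].
R2 ← R2 − (3/5)·R1: [0, -12/5, -6/5, -63/5]
R3 ← R3 + (9/5)·R1: [0, -4/5, -2/5, 84/5]
R4 ← R4 − (3/5)·R1: [0, -2/5, -1/5, -53/5]
R5 ← R5 − (6/5)·R1: [0, 6/5, 3/5, -71/5]
R3 ← R3 − (1/3)·R2: [0, 0, 0, 21]
R4 ← R4 − (1/6)·R2: [0, 0, 0, -17/2]
R5 ← R5 + (1/2)·R2: [0, 0, 0, -41/2]
R4 ← R4 + (17/42)·R3: [0, 0, 0, 0]
R5 ← R5 + (41/42)·R3: [0, 0, 0, 0]
The echelon form has 3 nonzero rows; the last pivot sits in the augmented column, so rank(B) = 2 but rank([B|b]) = 3.
Since the ranks differ, the system is inconsistent.
It has no solutions.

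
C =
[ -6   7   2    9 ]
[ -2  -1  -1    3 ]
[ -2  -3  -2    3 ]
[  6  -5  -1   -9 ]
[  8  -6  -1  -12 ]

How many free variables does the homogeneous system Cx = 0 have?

2

Row reduce to echelon form.
R2 ← R2 − (1/3)·R1: [0, -10/3, -5/3, 0]
R3 ← R3 − (1/3)·R1: [0, -16/3, -8/3, 0]
R4 ← R4 + R1: [0, 2, 1, 0]
R5 ← R5 + (4/3)·R1: [0, 10/3, 5/3, 0]
R3 ← R3 − (8/5)·R2: [0, 0, 0, 0]
R4 ← R4 + (3/5)·R2: [0, 0, 0, 0]
R5 ← R5 + R2: [0, 0, 0, 0]
2 nonzero rows, so rank(C) = 2.
C has 4 columns; by rank–nullity, nullity = 4 − 2 = 2.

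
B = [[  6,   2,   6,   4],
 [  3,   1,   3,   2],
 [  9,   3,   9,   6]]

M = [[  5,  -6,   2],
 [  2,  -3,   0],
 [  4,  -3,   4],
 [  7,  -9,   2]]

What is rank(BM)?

1

First compute BM:
[[ 86, -96,  44],
 [ 43, -48,  22],
 [129, -144,  66]]
Now row reduce the product.
R2 ← R2 − (1/2)·R1: [0, 0, 0]
R3 ← R3 − (3/2)·R1: [0, 0, 0]
1 nonzero row, so rank(BM) = 1.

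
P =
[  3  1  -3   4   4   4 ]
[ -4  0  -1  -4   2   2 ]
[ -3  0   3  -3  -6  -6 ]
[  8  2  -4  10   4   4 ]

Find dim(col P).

3

Row reduce to echelon form.
R2 ← R2 + (4/3)·R1: [0, 4/3, -5, 4/3, 22/3, 22/3]
R3 ← R3 + R1: [0, 1, 0, 1, -2, -2]
R4 ← R4 − (8/3)·R1: [0, -2/3, 4, -2/3, -20/3, -20/3]
R3 ← R3 − (3/4)·R2: [0, 0, 15/4, 0, -15/2, -15/2]
R4 ← R4 + (1/2)·R2: [0, 0, 3/2, 0, -3, -3]
R4 ← R4 − (2/5)·R3: [0, 0, 0, 0, 0, 0]
Echelon form has 3 nonzero rows, so rank(P) = 3.
The column space has dimension equal to the rank: 3.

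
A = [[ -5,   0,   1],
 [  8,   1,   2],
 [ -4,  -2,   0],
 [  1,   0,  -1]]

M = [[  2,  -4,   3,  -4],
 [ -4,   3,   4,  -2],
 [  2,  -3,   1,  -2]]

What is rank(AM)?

First compute AM:
[[ -8,  17, -14,  18],
 [ 16, -35,  30, -38],
 [  0,  10, -20,  20],
 [  0,  -1,   2,  -2]]
Now row reduce the product.
R2 ← R2 + (2)·R1: [0, -1, 2, -2]
R3 ← R3 + (10)·R2: [0, 0, 0, 0]
R4 ← R4 − R2: [0, 0, 0, 0]
2 nonzero rows, so rank(AM) = 2.

2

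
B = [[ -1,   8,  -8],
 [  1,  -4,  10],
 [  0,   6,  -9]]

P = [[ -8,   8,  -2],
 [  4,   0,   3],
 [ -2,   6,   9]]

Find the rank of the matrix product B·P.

3

First compute BP:
[[ 56, -56, -46],
 [-44,  68,  76],
 [ 42, -54, -63]]
Now row reduce the product.
R2 ← R2 + (11/14)·R1: [0, 24, 279/7]
R3 ← R3 − (3/4)·R1: [0, -12, -57/2]
R3 ← R3 + (1/2)·R2: [0, 0, -60/7]
3 nonzero rows, so rank(BP) = 3.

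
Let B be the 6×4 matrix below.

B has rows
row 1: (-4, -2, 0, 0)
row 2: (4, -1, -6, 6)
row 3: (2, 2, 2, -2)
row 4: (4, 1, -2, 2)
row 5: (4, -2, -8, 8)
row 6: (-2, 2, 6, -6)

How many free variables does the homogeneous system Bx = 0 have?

Row reduce to echelon form.
R2 ← R2 + R1: [0, -3, -6, 6]
R3 ← R3 + (1/2)·R1: [0, 1, 2, -2]
R4 ← R4 + R1: [0, -1, -2, 2]
R5 ← R5 + R1: [0, -4, -8, 8]
R6 ← R6 − (1/2)·R1: [0, 3, 6, -6]
R3 ← R3 + (1/3)·R2: [0, 0, 0, 0]
R4 ← R4 − (1/3)·R2: [0, 0, 0, 0]
R5 ← R5 − (4/3)·R2: [0, 0, 0, 0]
R6 ← R6 + R2: [0, 0, 0, 0]
2 nonzero rows, so rank(B) = 2.
B has 4 columns; by rank–nullity, nullity = 4 − 2 = 2.

2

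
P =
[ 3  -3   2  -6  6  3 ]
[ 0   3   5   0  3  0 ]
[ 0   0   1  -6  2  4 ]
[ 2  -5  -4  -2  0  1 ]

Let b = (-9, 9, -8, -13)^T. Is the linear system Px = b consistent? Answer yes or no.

Row reduce the augmented matrix [P | b].
R4 ← R4 − (2/3)·R1: [0, -3, -16/3, 2, -4, -1, -7]
R4 ← R4 + R2: [0, 0, -1/3, 2, -1, -1, 2]
R4 ← R4 + (1/3)·R3: [0, 0, 0, 0, -1/3, 1/3, -2/3]
The echelon form has 4 nonzero rows, and every pivot lies in the first 6 columns, so rank(P) = rank([P|b]) = 4.
The system is consistent.

yes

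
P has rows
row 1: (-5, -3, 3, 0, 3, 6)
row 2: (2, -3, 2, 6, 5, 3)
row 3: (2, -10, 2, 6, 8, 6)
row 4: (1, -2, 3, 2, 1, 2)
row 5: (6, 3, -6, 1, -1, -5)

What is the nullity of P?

1

Row reduce to echelon form.
R2 ← R2 + (2/5)·R1: [0, -21/5, 16/5, 6, 31/5, 27/5]
R3 ← R3 + (2/5)·R1: [0, -56/5, 16/5, 6, 46/5, 42/5]
R4 ← R4 + (1/5)·R1: [0, -13/5, 18/5, 2, 8/5, 16/5]
R5 ← R5 + (6/5)·R1: [0, -3/5, -12/5, 1, 13/5, 11/5]
R3 ← R3 − (8/3)·R2: [0, 0, -16/3, -10, -22/3, -6]
R4 ← R4 − (13/21)·R2: [0, 0, 34/21, -12/7, -47/21, -1/7]
R5 ← R5 − (1/7)·R2: [0, 0, -20/7, 1/7, 12/7, 10/7]
R4 ← R4 + (17/56)·R3: [0, 0, 0, -19/4, -125/28, -55/28]
R5 ← R5 − (15/28)·R3: [0, 0, 0, 11/2, 79/14, 65/14]
R5 ← R5 + (22/19)·R4: [0, 0, 0, 0, 9/19, 45/19]
5 nonzero rows, so rank(P) = 5.
P has 6 columns; by rank–nullity, nullity = 6 − 5 = 1.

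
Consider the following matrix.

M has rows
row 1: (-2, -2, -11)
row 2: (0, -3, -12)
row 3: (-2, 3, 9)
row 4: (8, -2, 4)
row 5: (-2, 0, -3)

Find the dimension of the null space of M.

1

Row reduce to echelon form.
R3 ← R3 − R1: [0, 5, 20]
R4 ← R4 + (4)·R1: [0, -10, -40]
R5 ← R5 − R1: [0, 2, 8]
R3 ← R3 + (5/3)·R2: [0, 0, 0]
R4 ← R4 − (10/3)·R2: [0, 0, 0]
R5 ← R5 + (2/3)·R2: [0, 0, 0]
2 nonzero rows, so rank(M) = 2.
M has 3 columns; by rank–nullity, nullity = 3 − 2 = 1.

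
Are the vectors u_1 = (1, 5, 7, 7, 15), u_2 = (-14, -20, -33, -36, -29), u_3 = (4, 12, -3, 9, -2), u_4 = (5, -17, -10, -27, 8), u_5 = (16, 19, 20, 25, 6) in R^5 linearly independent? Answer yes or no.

yes

Form the matrix with these vectors as rows and row reduce.
R2 ← R2 + (14)·R1: [0, 50, 65, 62, 181]
R3 ← R3 − (4)·R1: [0, -8, -31, -19, -62]
R4 ← R4 − (5)·R1: [0, -42, -45, -62, -67]
R5 ← R5 − (16)·R1: [0, -61, -92, -87, -234]
R3 ← R3 + (4/25)·R2: [0, 0, -103/5, -227/25, -826/25]
R4 ← R4 + (21/25)·R2: [0, 0, 48/5, -248/25, 2126/25]
R5 ← R5 + (61/50)·R2: [0, 0, -127/10, -284/25, -659/50]
R4 ← R4 + (48/103)·R3: [0, 0, 0, -7288/515, 35866/515]
R5 ← R5 − (127/206)·R3: [0, 0, 0, -1187/206, 1481/206]
R5 ← R5 − (5935/14576)·R4: [0, 0, 0, 0, -154269/7288]
5 nonzero rows, so the 5 vectors span a space of dimension 5.
Since 5 = 5, the vectors are linearly independent.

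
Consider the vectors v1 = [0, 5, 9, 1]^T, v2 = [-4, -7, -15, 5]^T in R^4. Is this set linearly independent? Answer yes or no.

yes

Form the matrix with these vectors as rows and row reduce.
Swap R1 ↔ R2
2 nonzero rows, so the 2 vectors span a space of dimension 2.
Since 2 = 2, the vectors are linearly independent.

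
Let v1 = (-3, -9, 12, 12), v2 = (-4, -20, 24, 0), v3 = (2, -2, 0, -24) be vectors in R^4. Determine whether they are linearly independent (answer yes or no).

no

Form the matrix with these vectors as rows and row reduce.
R2 ← R2 − (4/3)·R1: [0, -8, 8, -16]
R3 ← R3 + (2/3)·R1: [0, -8, 8, -16]
R3 ← R3 − R2: [0, 0, 0, 0]
2 nonzero rows, so the 3 vectors span a space of dimension 2.
Since 2 < 3, the vectors are linearly dependent.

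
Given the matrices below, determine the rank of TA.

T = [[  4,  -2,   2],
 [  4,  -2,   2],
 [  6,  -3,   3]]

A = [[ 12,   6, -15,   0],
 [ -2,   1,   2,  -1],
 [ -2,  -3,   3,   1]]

1

First compute TA:
[[ 48,  16, -58,   4],
 [ 48,  16, -58,   4],
 [ 72,  24, -87,   6]]
Now row reduce the product.
R2 ← R2 − R1: [0, 0, 0, 0]
R3 ← R3 − (3/2)·R1: [0, 0, 0, 0]
1 nonzero row, so rank(TA) = 1.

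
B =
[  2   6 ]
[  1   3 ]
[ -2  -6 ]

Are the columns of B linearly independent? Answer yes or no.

Row reduce B to echelon form.
R2 ← R2 − (1/2)·R1: [0, 0]
R3 ← R3 + R1: [0, 0]
1 pivot among 2 columns.
Only 1 < 2 pivot columns, so the columns are linearly dependent.

no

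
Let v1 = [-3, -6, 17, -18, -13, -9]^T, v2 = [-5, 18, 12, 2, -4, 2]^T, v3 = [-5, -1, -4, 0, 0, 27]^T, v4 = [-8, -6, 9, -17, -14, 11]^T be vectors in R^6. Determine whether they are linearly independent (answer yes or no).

yes

Form the matrix with these vectors as rows and row reduce.
R2 ← R2 − (5/3)·R1: [0, 28, -49/3, 32, 53/3, 17]
R3 ← R3 − (5/3)·R1: [0, 9, -97/3, 30, 65/3, 42]
R4 ← R4 − (8/3)·R1: [0, 10, -109/3, 31, 62/3, 35]
R3 ← R3 − (9/28)·R2: [0, 0, -325/12, 138/7, 1343/84, 1023/28]
R4 ← R4 − (5/14)·R2: [0, 0, -61/2, 137/7, 201/14, 405/14]
R4 ← R4 − (366/325)·R3: [0, 0, 0, -5983/2275, -8299/2275, -27792/2275]
4 nonzero rows, so the 4 vectors span a space of dimension 4.
Since 4 = 4, the vectors are linearly independent.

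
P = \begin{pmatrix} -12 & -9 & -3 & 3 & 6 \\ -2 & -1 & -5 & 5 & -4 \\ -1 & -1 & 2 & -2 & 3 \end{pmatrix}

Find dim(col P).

2

Row reduce to echelon form.
R2 ← R2 − (1/6)·R1: [0, 1/2, -9/2, 9/2, -5]
R3 ← R3 − (1/12)·R1: [0, -1/4, 9/4, -9/4, 5/2]
R3 ← R3 + (1/2)·R2: [0, 0, 0, 0, 0]
Echelon form has 2 nonzero rows, so rank(P) = 2.
The column space has dimension equal to the rank: 2.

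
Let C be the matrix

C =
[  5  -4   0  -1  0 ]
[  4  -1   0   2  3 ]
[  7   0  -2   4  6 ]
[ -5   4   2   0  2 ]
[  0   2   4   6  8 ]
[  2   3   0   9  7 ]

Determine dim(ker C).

Row reduce to echelon form.
R2 ← R2 − (4/5)·R1: [0, 11/5, 0, 14/5, 3]
R3 ← R3 − (7/5)·R1: [0, 28/5, -2, 27/5, 6]
R4 ← R4 + R1: [0, 0, 2, -1, 2]
R6 ← R6 − (2/5)·R1: [0, 23/5, 0, 47/5, 7]
R3 ← R3 − (28/11)·R2: [0, 0, -2, -19/11, -18/11]
R5 ← R5 − (10/11)·R2: [0, 0, 4, 38/11, 58/11]
R6 ← R6 − (23/11)·R2: [0, 0, 0, 39/11, 8/11]
R4 ← R4 + R3: [0, 0, 0, -30/11, 4/11]
R5 ← R5 + (2)·R3: [0, 0, 0, 0, 2]
R6 ← R6 + (13/10)·R4: [0, 0, 0, 0, 6/5]
R6 ← R6 − (3/5)·R5: [0, 0, 0, 0, 0]
5 nonzero rows, so rank(C) = 5.
C has 5 columns; by rank–nullity, nullity = 5 − 5 = 0.

0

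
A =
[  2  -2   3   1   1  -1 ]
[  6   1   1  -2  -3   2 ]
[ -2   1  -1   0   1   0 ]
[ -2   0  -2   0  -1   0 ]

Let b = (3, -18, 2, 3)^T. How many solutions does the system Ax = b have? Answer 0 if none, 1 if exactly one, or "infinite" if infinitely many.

Row reduce the augmented matrix [A | b].
R2 ← R2 − (3)·R1: [0, 7, -8, -5, -6, 5, -27]
R3 ← R3 + R1: [0, -1, 2, 1, 2, -1, 5]
R4 ← R4 + R1: [0, -2, 1, 1, 0, -1, 6]
R3 ← R3 + (1/7)·R2: [0, 0, 6/7, 2/7, 8/7, -2/7, 8/7]
R4 ← R4 + (2/7)·R2: [0, 0, -9/7, -3/7, -12/7, 3/7, -12/7]
R4 ← R4 + (3/2)·R3: [0, 0, 0, 0, 0, 0, 0]
The echelon form has 3 nonzero rows, and every pivot lies in the first 6 columns, so rank(A) = rank([A|b]) = 3.
The system is consistent.
rank = 3 < 6 unknowns, so there are infinitely many solutions.

infinite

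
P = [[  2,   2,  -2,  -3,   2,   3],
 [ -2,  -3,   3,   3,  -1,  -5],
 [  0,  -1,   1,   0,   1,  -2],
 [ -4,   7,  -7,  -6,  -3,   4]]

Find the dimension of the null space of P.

3

Row reduce to echelon form.
R2 ← R2 + R1: [0, -1, 1, 0, 1, -2]
R4 ← R4 + (2)·R1: [0, 11, -11, -12, 1, 10]
R3 ← R3 − R2: [0, 0, 0, 0, 0, 0]
R4 ← R4 + (11)·R2: [0, 0, 0, -12, 12, -12]
Swap R3 ↔ R4
3 nonzero rows, so rank(P) = 3.
P has 6 columns; by rank–nullity, nullity = 6 − 3 = 3.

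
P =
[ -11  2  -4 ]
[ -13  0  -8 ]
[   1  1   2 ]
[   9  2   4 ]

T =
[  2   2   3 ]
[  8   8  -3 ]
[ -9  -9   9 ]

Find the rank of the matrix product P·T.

First compute PT:
[[ 30,  30, -75],
 [ 46,  46, -111],
 [ -8,  -8,  18],
 [ -2,  -2,  57]]
Now row reduce the product.
R2 ← R2 − (23/15)·R1: [0, 0, 4]
R3 ← R3 + (4/15)·R1: [0, 0, -2]
R4 ← R4 + (1/15)·R1: [0, 0, 52]
R3 ← R3 + (1/2)·R2: [0, 0, 0]
R4 ← R4 − (13)·R2: [0, 0, 0]
2 nonzero rows, so rank(PT) = 2.

2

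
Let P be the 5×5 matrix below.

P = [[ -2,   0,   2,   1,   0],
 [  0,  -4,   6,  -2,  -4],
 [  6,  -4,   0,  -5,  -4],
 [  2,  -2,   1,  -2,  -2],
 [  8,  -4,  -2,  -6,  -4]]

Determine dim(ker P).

3

Row reduce to echelon form.
R3 ← R3 + (3)·R1: [0, -4, 6, -2, -4]
R4 ← R4 + R1: [0, -2, 3, -1, -2]
R5 ← R5 + (4)·R1: [0, -4, 6, -2, -4]
R3 ← R3 − R2: [0, 0, 0, 0, 0]
R4 ← R4 − (1/2)·R2: [0, 0, 0, 0, 0]
R5 ← R5 − R2: [0, 0, 0, 0, 0]
2 nonzero rows, so rank(P) = 2.
P has 5 columns; by rank–nullity, nullity = 5 − 2 = 3.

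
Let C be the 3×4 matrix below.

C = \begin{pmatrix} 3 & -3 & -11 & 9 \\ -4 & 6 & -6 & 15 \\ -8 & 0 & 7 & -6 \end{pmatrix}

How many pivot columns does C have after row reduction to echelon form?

3

Row reduce to echelon form.
R2 ← R2 + (4/3)·R1: [0, 2, -62/3, 27]
R3 ← R3 + (8/3)·R1: [0, -8, -67/3, 18]
R3 ← R3 + (4)·R2: [0, 0, -105, 126]
Echelon form has 3 nonzero rows, so rank(C) = 3.
Each nonzero row contributes one pivot column: 3 pivot columns.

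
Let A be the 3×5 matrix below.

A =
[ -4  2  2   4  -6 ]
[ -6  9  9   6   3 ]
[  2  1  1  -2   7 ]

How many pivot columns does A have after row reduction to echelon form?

2

Row reduce to echelon form.
R2 ← R2 − (3/2)·R1: [0, 6, 6, 0, 12]
R3 ← R3 + (1/2)·R1: [0, 2, 2, 0, 4]
R3 ← R3 − (1/3)·R2: [0, 0, 0, 0, 0]
Echelon form has 2 nonzero rows, so rank(A) = 2.
Each nonzero row contributes one pivot column: 2 pivot columns.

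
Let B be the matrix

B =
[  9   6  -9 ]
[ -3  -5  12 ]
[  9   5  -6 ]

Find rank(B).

2

Row reduce to echelon form.
R2 ← R2 + (1/3)·R1: [0, -3, 9]
R3 ← R3 − R1: [0, -1, 3]
R3 ← R3 − (1/3)·R2: [0, 0, 0]
Echelon form has 2 nonzero rows, so rank(B) = 2.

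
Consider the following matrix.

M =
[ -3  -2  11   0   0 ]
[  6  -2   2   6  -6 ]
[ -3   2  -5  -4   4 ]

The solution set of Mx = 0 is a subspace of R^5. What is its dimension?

3

Row reduce to echelon form.
R2 ← R2 + (2)·R1: [0, -6, 24, 6, -6]
R3 ← R3 − R1: [0, 4, -16, -4, 4]
R3 ← R3 + (2/3)·R2: [0, 0, 0, 0, 0]
2 nonzero rows, so rank(M) = 2.
M has 5 columns; by rank–nullity, nullity = 5 − 2 = 3.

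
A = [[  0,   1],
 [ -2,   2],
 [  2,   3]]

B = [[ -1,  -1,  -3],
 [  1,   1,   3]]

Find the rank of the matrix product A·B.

1

First compute AB:
[[  1,   1,   3],
 [  4,   4,  12],
 [  1,   1,   3]]
Now row reduce the product.
R2 ← R2 − (4)·R1: [0, 0, 0]
R3 ← R3 − R1: [0, 0, 0]
1 nonzero row, so rank(AB) = 1.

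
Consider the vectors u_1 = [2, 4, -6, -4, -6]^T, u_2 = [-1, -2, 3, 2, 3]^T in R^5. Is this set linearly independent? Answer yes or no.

no

Form the matrix with these vectors as rows and row reduce.
R2 ← R2 + (1/2)·R1: [0, 0, 0, 0, 0]
1 nonzero row, so the 2 vectors span a space of dimension 1.
Since 1 < 2, the vectors are linearly dependent.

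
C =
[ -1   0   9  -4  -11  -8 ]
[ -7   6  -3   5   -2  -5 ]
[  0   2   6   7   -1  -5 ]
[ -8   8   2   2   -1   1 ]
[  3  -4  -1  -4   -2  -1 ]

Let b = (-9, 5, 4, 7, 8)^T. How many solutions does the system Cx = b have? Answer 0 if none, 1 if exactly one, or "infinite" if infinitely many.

Row reduce the augmented matrix [C | b].
R2 ← R2 − (7)·R1: [0, 6, -66, 33, 75, 51, 68]
R4 ← R4 − (8)·R1: [0, 8, -70, 34, 87, 65, 79]
R5 ← R5 + (3)·R1: [0, -4, 26, -16, -35, -25, -19]
R3 ← R3 − (1/3)·R2: [0, 0, 28, -4, -26, -22, -56/3]
R4 ← R4 − (4/3)·R2: [0, 0, 18, -10, -13, -3, -35/3]
R5 ← R5 + (2/3)·R2: [0, 0, -18, 6, 15, 9, 79/3]
R4 ← R4 − (9/14)·R3: [0, 0, 0, -52/7, 26/7, 78/7, 1/3]
R5 ← R5 + (9/14)·R3: [0, 0, 0, 24/7, -12/7, -36/7, 43/3]
R5 ← R5 + (6/13)·R4: [0, 0, 0, 0, 0, 0, 565/39]
The echelon form has 5 nonzero rows; the last pivot sits in the augmented column, so rank(C) = 4 but rank([C|b]) = 5.
Since the ranks differ, the system is inconsistent.
It has no solutions.

0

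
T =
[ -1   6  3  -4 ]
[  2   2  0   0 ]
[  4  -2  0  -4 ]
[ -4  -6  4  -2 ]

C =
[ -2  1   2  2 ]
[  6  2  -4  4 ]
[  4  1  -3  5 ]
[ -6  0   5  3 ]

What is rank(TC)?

First compute TC:
[[ 74,  14, -55,  25],
 [  8,   6,  -4,  12],
 [  4,   0,  -4, -12],
 [  0, -12,  -6, -18]]
Now row reduce the product.
R2 ← R2 − (4/37)·R1: [0, 166/37, 72/37, 344/37]
R3 ← R3 − (2/37)·R1: [0, -28/37, -38/37, -494/37]
R3 ← R3 + (14/83)·R2: [0, 0, -58/83, -978/83]
R4 ← R4 + (222/83)·R2: [0, 0, -66/83, 570/83]
R4 ← R4 − (33/29)·R3: [0, 0, 0, 588/29]
4 nonzero rows, so rank(TC) = 4.

4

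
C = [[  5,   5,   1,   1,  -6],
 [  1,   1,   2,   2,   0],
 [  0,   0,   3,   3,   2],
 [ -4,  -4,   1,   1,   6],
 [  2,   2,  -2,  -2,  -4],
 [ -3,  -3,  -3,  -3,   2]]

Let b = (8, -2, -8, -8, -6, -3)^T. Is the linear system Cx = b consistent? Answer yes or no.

Row reduce the augmented matrix [C | b].
R2 ← R2 − (1/5)·R1: [0, 0, 9/5, 9/5, 6/5, -18/5]
R4 ← R4 + (4/5)·R1: [0, 0, 9/5, 9/5, 6/5, -8/5]
R5 ← R5 − (2/5)·R1: [0, 0, -12/5, -12/5, -8/5, -46/5]
R6 ← R6 + (3/5)·R1: [0, 0, -12/5, -12/5, -8/5, 9/5]
R3 ← R3 − (5/3)·R2: [0, 0, 0, 0, 0, -2]
R4 ← R4 − R2: [0, 0, 0, 0, 0, 2]
R5 ← R5 + (4/3)·R2: [0, 0, 0, 0, 0, -14]
R6 ← R6 + (4/3)·R2: [0, 0, 0, 0, 0, -3]
R4 ← R4 + R3: [0, 0, 0, 0, 0, 0]
R5 ← R5 − (7)·R3: [0, 0, 0, 0, 0, 0]
R6 ← R6 − (3/2)·R3: [0, 0, 0, 0, 0, 0]
The echelon form has 3 nonzero rows; the last pivot sits in the augmented column, so rank(C) = 2 but rank([C|b]) = 3.
Since the ranks differ, the system is inconsistent.

no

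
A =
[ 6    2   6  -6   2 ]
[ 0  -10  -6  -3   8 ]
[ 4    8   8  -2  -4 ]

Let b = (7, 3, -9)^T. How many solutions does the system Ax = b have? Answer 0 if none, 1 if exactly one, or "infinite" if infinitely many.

0

Row reduce the augmented matrix [A | b].
R3 ← R3 − (2/3)·R1: [0, 20/3, 4, 2, -16/3, -41/3]
R3 ← R3 + (2/3)·R2: [0, 0, 0, 0, 0, -35/3]
The echelon form has 3 nonzero rows; the last pivot sits in the augmented column, so rank(A) = 2 but rank([A|b]) = 3.
Since the ranks differ, the system is inconsistent.
It has no solutions.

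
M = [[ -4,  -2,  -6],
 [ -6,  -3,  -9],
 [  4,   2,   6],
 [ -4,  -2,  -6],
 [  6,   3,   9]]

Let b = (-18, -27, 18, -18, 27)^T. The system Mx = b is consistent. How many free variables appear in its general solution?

Row reduce the augmented matrix [M | b].
R2 ← R2 − (3/2)·R1: [0, 0, 0, 0]
R3 ← R3 + R1: [0, 0, 0, 0]
R4 ← R4 − R1: [0, 0, 0, 0]
R5 ← R5 + (3/2)·R1: [0, 0, 0, 0]
The echelon form has 1 nonzero rows, and every pivot lies in the first 3 columns, so rank(M) = rank([M|b]) = 1.
The system is consistent.
Free variables = (unknowns) − (rank) = 3 − 1 = 2.

2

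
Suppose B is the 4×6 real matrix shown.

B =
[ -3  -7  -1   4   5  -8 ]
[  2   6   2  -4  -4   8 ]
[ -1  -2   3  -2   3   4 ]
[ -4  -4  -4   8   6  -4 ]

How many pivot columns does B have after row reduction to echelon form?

4

Row reduce to echelon form.
R2 ← R2 + (2/3)·R1: [0, 4/3, 4/3, -4/3, -2/3, 8/3]
R3 ← R3 − (1/3)·R1: [0, 1/3, 10/3, -10/3, 4/3, 20/3]
R4 ← R4 − (4/3)·R1: [0, 16/3, -8/3, 8/3, -2/3, 20/3]
R3 ← R3 − (1/4)·R2: [0, 0, 3, -3, 3/2, 6]
R4 ← R4 − (4)·R2: [0, 0, -8, 8, 2, -4]
R4 ← R4 + (8/3)·R3: [0, 0, 0, 0, 6, 12]
Echelon form has 4 nonzero rows, so rank(B) = 4.
Each nonzero row contributes one pivot column: 4 pivot columns.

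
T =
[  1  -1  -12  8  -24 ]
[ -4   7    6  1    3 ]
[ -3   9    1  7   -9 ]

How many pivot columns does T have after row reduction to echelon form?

3

Row reduce to echelon form.
R2 ← R2 + (4)·R1: [0, 3, -42, 33, -93]
R3 ← R3 + (3)·R1: [0, 6, -35, 31, -81]
R3 ← R3 − (2)·R2: [0, 0, 49, -35, 105]
Echelon form has 3 nonzero rows, so rank(T) = 3.
Each nonzero row contributes one pivot column: 3 pivot columns.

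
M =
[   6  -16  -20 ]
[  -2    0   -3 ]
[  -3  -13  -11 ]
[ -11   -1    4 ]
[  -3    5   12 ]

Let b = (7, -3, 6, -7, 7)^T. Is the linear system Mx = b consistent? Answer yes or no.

Row reduce the augmented matrix [M | b].
R2 ← R2 + (1/3)·R1: [0, -16/3, -29/3, -2/3]
R3 ← R3 + (1/2)·R1: [0, -21, -21, 19/2]
R4 ← R4 + (11/6)·R1: [0, -91/3, -98/3, 35/6]
R5 ← R5 + (1/2)·R1: [0, -3, 2, 21/2]
R3 ← R3 − (63/16)·R2: [0, 0, 273/16, 97/8]
R4 ← R4 − (91/16)·R2: [0, 0, 357/16, 77/8]
R5 ← R5 − (9/16)·R2: [0, 0, 119/16, 87/8]
R4 ← R4 − (17/13)·R3: [0, 0, 0, -81/13]
R5 ← R5 − (17/39)·R3: [0, 0, 0, 218/39]
R5 ← R5 + (218/243)·R4: [0, 0, 0, 0]
The echelon form has 4 nonzero rows; the last pivot sits in the augmented column, so rank(M) = 3 but rank([M|b]) = 4.
Since the ranks differ, the system is inconsistent.

no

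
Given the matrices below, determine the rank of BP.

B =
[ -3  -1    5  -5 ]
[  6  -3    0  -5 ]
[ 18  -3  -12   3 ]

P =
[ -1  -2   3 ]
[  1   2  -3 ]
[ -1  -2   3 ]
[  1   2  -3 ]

First compute BP:
[[ -8, -16,  24],
 [-14, -28,  42],
 [ -6, -12,  18]]
Now row reduce the product.
R2 ← R2 − (7/4)·R1: [0, 0, 0]
R3 ← R3 − (3/4)·R1: [0, 0, 0]
1 nonzero row, so rank(BP) = 1.

1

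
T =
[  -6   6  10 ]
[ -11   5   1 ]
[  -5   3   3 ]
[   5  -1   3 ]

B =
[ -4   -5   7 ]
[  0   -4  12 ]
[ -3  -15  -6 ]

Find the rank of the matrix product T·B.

3

First compute TB:
[[ -6, -144, -30],
 [ 41,  20, -23],
 [ 11, -32, -17],
 [-29, -66,   5]]
Now row reduce the product.
R2 ← R2 + (41/6)·R1: [0, -964, -228]
R3 ← R3 + (11/6)·R1: [0, -296, -72]
R4 ← R4 − (29/6)·R1: [0, 630, 150]
R3 ← R3 − (74/241)·R2: [0, 0, -480/241]
R4 ← R4 + (315/482)·R2: [0, 0, 240/241]
R4 ← R4 + (1/2)·R3: [0, 0, 0]
3 nonzero rows, so rank(TB) = 3.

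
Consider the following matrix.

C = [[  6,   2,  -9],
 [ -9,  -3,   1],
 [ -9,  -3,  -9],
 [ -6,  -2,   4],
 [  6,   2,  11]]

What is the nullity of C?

Row reduce to echelon form.
R2 ← R2 + (3/2)·R1: [0, 0, -25/2]
R3 ← R3 + (3/2)·R1: [0, 0, -45/2]
R4 ← R4 + R1: [0, 0, -5]
R5 ← R5 − R1: [0, 0, 20]
R3 ← R3 − (9/5)·R2: [0, 0, 0]
R4 ← R4 − (2/5)·R2: [0, 0, 0]
R5 ← R5 + (8/5)·R2: [0, 0, 0]
2 nonzero rows, so rank(C) = 2.
C has 3 columns; by rank–nullity, nullity = 3 − 2 = 1.

1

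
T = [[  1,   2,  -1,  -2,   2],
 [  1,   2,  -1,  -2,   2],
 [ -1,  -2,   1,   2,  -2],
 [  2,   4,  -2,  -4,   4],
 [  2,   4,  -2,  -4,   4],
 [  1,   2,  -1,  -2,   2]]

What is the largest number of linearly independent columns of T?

Row reduce to echelon form.
R2 ← R2 − R1: [0, 0, 0, 0, 0]
R3 ← R3 + R1: [0, 0, 0, 0, 0]
R4 ← R4 − (2)·R1: [0, 0, 0, 0, 0]
R5 ← R5 − (2)·R1: [0, 0, 0, 0, 0]
R6 ← R6 − R1: [0, 0, 0, 0, 0]
Echelon form has 1 nonzero row, so rank(T) = 1.
The rank gives the maximum number of linearly independent columns: 1.

1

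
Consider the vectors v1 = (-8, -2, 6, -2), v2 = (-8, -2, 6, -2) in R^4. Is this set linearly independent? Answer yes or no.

no

Form the matrix with these vectors as rows and row reduce.
R2 ← R2 − R1: [0, 0, 0, 0]
1 nonzero row, so the 2 vectors span a space of dimension 1.
Since 1 < 2, the vectors are linearly dependent.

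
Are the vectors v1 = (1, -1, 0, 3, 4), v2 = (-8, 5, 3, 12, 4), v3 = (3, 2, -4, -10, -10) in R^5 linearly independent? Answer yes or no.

Form the matrix with these vectors as rows and row reduce.
R2 ← R2 + (8)·R1: [0, -3, 3, 36, 36]
R3 ← R3 − (3)·R1: [0, 5, -4, -19, -22]
R3 ← R3 + (5/3)·R2: [0, 0, 1, 41, 38]
3 nonzero rows, so the 3 vectors span a space of dimension 3.
Since 3 = 3, the vectors are linearly independent.

yes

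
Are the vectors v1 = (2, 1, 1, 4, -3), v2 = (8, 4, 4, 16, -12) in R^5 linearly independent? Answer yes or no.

Form the matrix with these vectors as rows and row reduce.
R2 ← R2 − (4)·R1: [0, 0, 0, 0, 0]
1 nonzero row, so the 2 vectors span a space of dimension 1.
Since 1 < 2, the vectors are linearly dependent.

no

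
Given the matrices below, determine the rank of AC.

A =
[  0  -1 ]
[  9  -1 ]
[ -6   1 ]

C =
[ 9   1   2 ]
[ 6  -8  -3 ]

First compute AC:
[[ -6,   8,   3],
 [ 75,  17,  21],
 [-48, -14, -15]]
Now row reduce the product.
R2 ← R2 + (25/2)·R1: [0, 117, 117/2]
R3 ← R3 − (8)·R1: [0, -78, -39]
R3 ← R3 + (2/3)·R2: [0, 0, 0]
2 nonzero rows, so rank(AC) = 2.

2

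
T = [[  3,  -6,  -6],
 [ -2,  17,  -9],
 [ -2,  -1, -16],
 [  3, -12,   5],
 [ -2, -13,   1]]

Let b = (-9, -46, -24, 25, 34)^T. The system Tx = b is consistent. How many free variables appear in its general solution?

Row reduce the augmented matrix [T | b].
R2 ← R2 + (2/3)·R1: [0, 13, -13, -52]
R3 ← R3 + (2/3)·R1: [0, -5, -20, -30]
R4 ← R4 − R1: [0, -6, 11, 34]
R5 ← R5 + (2/3)·R1: [0, -17, -3, 28]
R3 ← R3 + (5/13)·R2: [0, 0, -25, -50]
R4 ← R4 + (6/13)·R2: [0, 0, 5, 10]
R5 ← R5 + (17/13)·R2: [0, 0, -20, -40]
R4 ← R4 + (1/5)·R3: [0, 0, 0, 0]
R5 ← R5 − (4/5)·R3: [0, 0, 0, 0]
The echelon form has 3 nonzero rows, and every pivot lies in the first 3 columns, so rank(T) = rank([T|b]) = 3.
The system is consistent.
Free variables = (unknowns) − (rank) = 3 − 3 = 0.

0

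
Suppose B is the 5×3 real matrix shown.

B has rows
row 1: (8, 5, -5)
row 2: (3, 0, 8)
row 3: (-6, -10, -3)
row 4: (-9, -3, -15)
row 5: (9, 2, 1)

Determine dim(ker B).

0

Row reduce to echelon form.
R2 ← R2 − (3/8)·R1: [0, -15/8, 79/8]
R3 ← R3 + (3/4)·R1: [0, -25/4, -27/4]
R4 ← R4 + (9/8)·R1: [0, 21/8, -165/8]
R5 ← R5 − (9/8)·R1: [0, -29/8, 53/8]
R3 ← R3 − (10/3)·R2: [0, 0, -119/3]
R4 ← R4 + (7/5)·R2: [0, 0, -34/5]
R5 ← R5 − (29/15)·R2: [0, 0, -187/15]
R4 ← R4 − (6/35)·R3: [0, 0, 0]
R5 ← R5 − (11/35)·R3: [0, 0, 0]
3 nonzero rows, so rank(B) = 3.
B has 3 columns; by rank–nullity, nullity = 3 − 3 = 0.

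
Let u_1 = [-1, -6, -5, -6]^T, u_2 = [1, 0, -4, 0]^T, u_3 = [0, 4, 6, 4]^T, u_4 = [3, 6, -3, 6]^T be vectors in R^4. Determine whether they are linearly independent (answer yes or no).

Form the matrix with these vectors as rows and row reduce.
R2 ← R2 + R1: [0, -6, -9, -6]
R4 ← R4 + (3)·R1: [0, -12, -18, -12]
R3 ← R3 + (2/3)·R2: [0, 0, 0, 0]
R4 ← R4 − (2)·R2: [0, 0, 0, 0]
2 nonzero rows, so the 4 vectors span a space of dimension 2.
Since 2 < 4, the vectors are linearly dependent.

no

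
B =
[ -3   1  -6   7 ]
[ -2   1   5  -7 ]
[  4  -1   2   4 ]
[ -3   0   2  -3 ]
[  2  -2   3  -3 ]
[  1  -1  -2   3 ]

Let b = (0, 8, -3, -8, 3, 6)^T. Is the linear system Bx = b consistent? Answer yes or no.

Row reduce the augmented matrix [B | b].
R2 ← R2 − (2/3)·R1: [0, 1/3, 9, -35/3, 8]
R3 ← R3 + (4/3)·R1: [0, 1/3, -6, 40/3, -3]
R4 ← R4 − R1: [0, -1, 8, -10, -8]
R5 ← R5 + (2/3)·R1: [0, -4/3, -1, 5/3, 3]
R6 ← R6 + (1/3)·R1: [0, -2/3, -4, 16/3, 6]
R3 ← R3 − R2: [0, 0, -15, 25, -11]
R4 ← R4 + (3)·R2: [0, 0, 35, -45, 16]
R5 ← R5 + (4)·R2: [0, 0, 35, -45, 35]
R6 ← R6 + (2)·R2: [0, 0, 14, -18, 22]
R4 ← R4 + (7/3)·R3: [0, 0, 0, 40/3, -29/3]
R5 ← R5 + (7/3)·R3: [0, 0, 0, 40/3, 28/3]
R6 ← R6 + (14/15)·R3: [0, 0, 0, 16/3, 176/15]
R5 ← R5 − R4: [0, 0, 0, 0, 19]
R6 ← R6 − (2/5)·R4: [0, 0, 0, 0, 78/5]
R6 ← R6 − (78/95)·R5: [0, 0, 0, 0, 0]
The echelon form has 5 nonzero rows; the last pivot sits in the augmented column, so rank(B) = 4 but rank([B|b]) = 5.
Since the ranks differ, the system is inconsistent.

no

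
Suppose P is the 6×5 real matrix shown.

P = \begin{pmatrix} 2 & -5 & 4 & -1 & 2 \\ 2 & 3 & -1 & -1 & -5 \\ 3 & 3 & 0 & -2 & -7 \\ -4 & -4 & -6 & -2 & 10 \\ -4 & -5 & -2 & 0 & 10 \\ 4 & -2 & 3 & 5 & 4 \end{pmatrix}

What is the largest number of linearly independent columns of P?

5

Row reduce to echelon form.
R2 ← R2 − R1: [0, 8, -5, 0, -7]
R3 ← R3 − (3/2)·R1: [0, 21/2, -6, -1/2, -10]
R4 ← R4 + (2)·R1: [0, -14, 2, -4, 14]
R5 ← R5 + (2)·R1: [0, -15, 6, -2, 14]
R6 ← R6 − (2)·R1: [0, 8, -5, 7, 0]
R3 ← R3 − (21/16)·R2: [0, 0, 9/16, -1/2, -13/16]
R4 ← R4 + (7/4)·R2: [0, 0, -27/4, -4, 7/4]
R5 ← R5 + (15/8)·R2: [0, 0, -27/8, -2, 7/8]
R6 ← R6 − R2: [0, 0, 0, 7, 7]
R4 ← R4 + (12)·R3: [0, 0, 0, -10, -8]
R5 ← R5 + (6)·R3: [0, 0, 0, -5, -4]
R5 ← R5 − (1/2)·R4: [0, 0, 0, 0, 0]
R6 ← R6 + (7/10)·R4: [0, 0, 0, 0, 7/5]
Swap R5 ↔ R6
Echelon form has 5 nonzero rows, so rank(P) = 5.
The rank gives the maximum number of linearly independent columns: 5.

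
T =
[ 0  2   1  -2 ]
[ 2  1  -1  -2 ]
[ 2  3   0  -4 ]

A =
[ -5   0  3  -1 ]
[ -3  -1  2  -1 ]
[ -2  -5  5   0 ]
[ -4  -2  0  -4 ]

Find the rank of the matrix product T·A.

First compute TA:
[[  0,  -3,   9,   6],
 [ -3,   8,   3,   5],
 [ -3,   5,  12,  11]]
Now row reduce the product.
Swap R1 ↔ R2
R3 ← R3 − R1: [0, -3, 9, 6]
R3 ← R3 − R2: [0, 0, 0, 0]
2 nonzero rows, so rank(TA) = 2.

2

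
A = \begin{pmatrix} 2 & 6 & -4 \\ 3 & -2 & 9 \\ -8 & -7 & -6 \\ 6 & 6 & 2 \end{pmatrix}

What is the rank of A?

Row reduce to echelon form.
R2 ← R2 − (3/2)·R1: [0, -11, 15]
R3 ← R3 + (4)·R1: [0, 17, -22]
R4 ← R4 − (3)·R1: [0, -12, 14]
R3 ← R3 + (17/11)·R2: [0, 0, 13/11]
R4 ← R4 − (12/11)·R2: [0, 0, -26/11]
R4 ← R4 + (2)·R3: [0, 0, 0]
Echelon form has 3 nonzero rows, so rank(A) = 3.

3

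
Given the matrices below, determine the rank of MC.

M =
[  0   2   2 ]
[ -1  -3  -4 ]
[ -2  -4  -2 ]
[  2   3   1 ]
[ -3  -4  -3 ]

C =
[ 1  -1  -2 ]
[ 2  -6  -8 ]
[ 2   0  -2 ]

First compute MC:
[[  8, -12, -20],
 [-15,  19,  34],
 [-14,  26,  40],
 [ 10, -20, -30],
 [-17,  27,  44]]
Now row reduce the product.
R2 ← R2 + (15/8)·R1: [0, -7/2, -7/2]
R3 ← R3 + (7/4)·R1: [0, 5, 5]
R4 ← R4 − (5/4)·R1: [0, -5, -5]
R5 ← R5 + (17/8)·R1: [0, 3/2, 3/2]
R3 ← R3 + (10/7)·R2: [0, 0, 0]
R4 ← R4 − (10/7)·R2: [0, 0, 0]
R5 ← R5 + (3/7)·R2: [0, 0, 0]
2 nonzero rows, so rank(MC) = 2.

2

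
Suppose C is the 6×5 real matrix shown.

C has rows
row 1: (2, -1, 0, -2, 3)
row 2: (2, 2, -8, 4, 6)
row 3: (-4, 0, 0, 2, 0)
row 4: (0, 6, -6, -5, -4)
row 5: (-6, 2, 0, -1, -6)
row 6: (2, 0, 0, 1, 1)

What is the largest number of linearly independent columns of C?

5

Row reduce to echelon form.
R2 ← R2 − R1: [0, 3, -8, 6, 3]
R3 ← R3 + (2)·R1: [0, -2, 0, -2, 6]
R5 ← R5 + (3)·R1: [0, -1, 0, -7, 3]
R6 ← R6 − R1: [0, 1, 0, 3, -2]
R3 ← R3 + (2/3)·R2: [0, 0, -16/3, 2, 8]
R4 ← R4 − (2)·R2: [0, 0, 10, -17, -10]
R5 ← R5 + (1/3)·R2: [0, 0, -8/3, -5, 4]
R6 ← R6 − (1/3)·R2: [0, 0, 8/3, 1, -3]
R4 ← R4 + (15/8)·R3: [0, 0, 0, -53/4, 5]
R5 ← R5 − (1/2)·R3: [0, 0, 0, -6, 0]
R6 ← R6 + (1/2)·R3: [0, 0, 0, 2, 1]
R5 ← R5 − (24/53)·R4: [0, 0, 0, 0, -120/53]
R6 ← R6 + (8/53)·R4: [0, 0, 0, 0, 93/53]
R6 ← R6 + (31/40)·R5: [0, 0, 0, 0, 0]
Echelon form has 5 nonzero rows, so rank(C) = 5.
The rank gives the maximum number of linearly independent columns: 5.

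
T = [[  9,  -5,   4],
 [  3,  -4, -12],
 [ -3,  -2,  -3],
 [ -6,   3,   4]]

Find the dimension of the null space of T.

0

Row reduce to echelon form.
R2 ← R2 − (1/3)·R1: [0, -7/3, -40/3]
R3 ← R3 + (1/3)·R1: [0, -11/3, -5/3]
R4 ← R4 + (2/3)·R1: [0, -1/3, 20/3]
R3 ← R3 − (11/7)·R2: [0, 0, 135/7]
R4 ← R4 − (1/7)·R2: [0, 0, 60/7]
R4 ← R4 − (4/9)·R3: [0, 0, 0]
3 nonzero rows, so rank(T) = 3.
T has 3 columns; by rank–nullity, nullity = 3 − 3 = 0.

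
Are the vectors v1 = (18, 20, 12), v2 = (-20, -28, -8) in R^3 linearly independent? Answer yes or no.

yes

Form the matrix with these vectors as rows and row reduce.
R2 ← R2 + (10/9)·R1: [0, -52/9, 16/3]
2 nonzero rows, so the 2 vectors span a space of dimension 2.
Since 2 = 2, the vectors are linearly independent.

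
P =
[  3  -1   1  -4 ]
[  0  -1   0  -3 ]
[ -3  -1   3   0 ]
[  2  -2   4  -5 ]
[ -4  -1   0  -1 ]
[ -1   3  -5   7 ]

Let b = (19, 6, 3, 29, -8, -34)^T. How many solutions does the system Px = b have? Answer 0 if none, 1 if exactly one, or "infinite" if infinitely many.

infinite

Row reduce the augmented matrix [P | b].
R3 ← R3 + R1: [0, -2, 4, -4, 22]
R4 ← R4 − (2/3)·R1: [0, -4/3, 10/3, -7/3, 49/3]
R5 ← R5 + (4/3)·R1: [0, -7/3, 4/3, -19/3, 52/3]
R6 ← R6 + (1/3)·R1: [0, 8/3, -14/3, 17/3, -83/3]
R3 ← R3 − (2)·R2: [0, 0, 4, 2, 10]
R4 ← R4 − (4/3)·R2: [0, 0, 10/3, 5/3, 25/3]
R5 ← R5 − (7/3)·R2: [0, 0, 4/3, 2/3, 10/3]
R6 ← R6 + (8/3)·R2: [0, 0, -14/3, -7/3, -35/3]
R4 ← R4 − (5/6)·R3: [0, 0, 0, 0, 0]
R5 ← R5 − (1/3)·R3: [0, 0, 0, 0, 0]
R6 ← R6 + (7/6)·R3: [0, 0, 0, 0, 0]
The echelon form has 3 nonzero rows, and every pivot lies in the first 4 columns, so rank(P) = rank([P|b]) = 3.
The system is consistent.
rank = 3 < 4 unknowns, so there are infinitely many solutions.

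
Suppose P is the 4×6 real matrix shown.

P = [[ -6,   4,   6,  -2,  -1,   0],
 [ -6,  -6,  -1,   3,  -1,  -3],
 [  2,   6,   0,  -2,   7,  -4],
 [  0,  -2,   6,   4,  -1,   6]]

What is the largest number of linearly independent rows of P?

4

Row reduce to echelon form.
R2 ← R2 − R1: [0, -10, -7, 5, 0, -3]
R3 ← R3 + (1/3)·R1: [0, 22/3, 2, -8/3, 20/3, -4]
R3 ← R3 + (11/15)·R2: [0, 0, -47/15, 1, 20/3, -31/5]
R4 ← R4 − (1/5)·R2: [0, 0, 37/5, 3, -1, 33/5]
R4 ← R4 + (111/47)·R3: [0, 0, 0, 252/47, 693/47, -378/47]
Echelon form has 4 nonzero rows, so rank(P) = 4.
The rank gives the maximum number of linearly independent rows: 4.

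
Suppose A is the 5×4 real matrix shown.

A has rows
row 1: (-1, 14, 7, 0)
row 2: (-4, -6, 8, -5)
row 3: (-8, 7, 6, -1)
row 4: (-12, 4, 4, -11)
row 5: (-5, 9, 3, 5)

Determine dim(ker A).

Row reduce to echelon form.
R2 ← R2 − (4)·R1: [0, -62, -20, -5]
R3 ← R3 − (8)·R1: [0, -105, -50, -1]
R4 ← R4 − (12)·R1: [0, -164, -80, -11]
R5 ← R5 − (5)·R1: [0, -61, -32, 5]
R3 ← R3 − (105/62)·R2: [0, 0, -500/31, 463/62]
R4 ← R4 − (82/31)·R2: [0, 0, -840/31, 69/31]
R5 ← R5 − (61/62)·R2: [0, 0, -382/31, 615/62]
R4 ← R4 − (42/25)·R3: [0, 0, 0, -258/25]
R5 ← R5 − (191/250)·R3: [0, 0, 0, 2107/500]
R5 ← R5 + (49/120)·R4: [0, 0, 0, 0]
4 nonzero rows, so rank(A) = 4.
A has 4 columns; by rank–nullity, nullity = 4 − 4 = 0.

0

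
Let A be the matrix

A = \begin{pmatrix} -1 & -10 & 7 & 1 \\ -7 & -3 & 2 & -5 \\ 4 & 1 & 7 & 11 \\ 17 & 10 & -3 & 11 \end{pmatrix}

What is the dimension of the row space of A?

4

Row reduce to echelon form.
R2 ← R2 − (7)·R1: [0, 67, -47, -12]
R3 ← R3 + (4)·R1: [0, -39, 35, 15]
R4 ← R4 + (17)·R1: [0, -160, 116, 28]
R3 ← R3 + (39/67)·R2: [0, 0, 512/67, 537/67]
R4 ← R4 + (160/67)·R2: [0, 0, 252/67, -44/67]
R4 ← R4 − (63/128)·R3: [0, 0, 0, -589/128]
Echelon form has 4 nonzero rows, so rank(A) = 4.
The row space has dimension equal to the rank: 4.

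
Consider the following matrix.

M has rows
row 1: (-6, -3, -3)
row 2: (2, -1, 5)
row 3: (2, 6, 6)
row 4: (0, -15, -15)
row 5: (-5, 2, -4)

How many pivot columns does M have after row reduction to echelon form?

3

Row reduce to echelon form.
R2 ← R2 + (1/3)·R1: [0, -2, 4]
R3 ← R3 + (1/3)·R1: [0, 5, 5]
R5 ← R5 − (5/6)·R1: [0, 9/2, -3/2]
R3 ← R3 + (5/2)·R2: [0, 0, 15]
R4 ← R4 − (15/2)·R2: [0, 0, -45]
R5 ← R5 + (9/4)·R2: [0, 0, 15/2]
R4 ← R4 + (3)·R3: [0, 0, 0]
R5 ← R5 − (1/2)·R3: [0, 0, 0]
Echelon form has 3 nonzero rows, so rank(M) = 3.
Each nonzero row contributes one pivot column: 3 pivot columns.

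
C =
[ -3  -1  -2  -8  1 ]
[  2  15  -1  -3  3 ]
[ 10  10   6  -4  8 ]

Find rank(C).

Row reduce to echelon form.
R2 ← R2 + (2/3)·R1: [0, 43/3, -7/3, -25/3, 11/3]
R3 ← R3 + (10/3)·R1: [0, 20/3, -2/3, -92/3, 34/3]
R3 ← R3 − (20/43)·R2: [0, 0, 18/43, -1152/43, 414/43]
Echelon form has 3 nonzero rows, so rank(C) = 3.

3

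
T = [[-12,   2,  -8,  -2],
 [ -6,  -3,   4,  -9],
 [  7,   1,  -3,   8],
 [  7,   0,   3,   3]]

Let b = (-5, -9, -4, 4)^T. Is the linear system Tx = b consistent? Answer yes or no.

no

Row reduce the augmented matrix [T | b].
R2 ← R2 − (1/2)·R1: [0, -4, 8, -8, -13/2]
R3 ← R3 + (7/12)·R1: [0, 13/6, -23/3, 41/6, -83/12]
R4 ← R4 + (7/12)·R1: [0, 7/6, -5/3, 11/6, 13/12]
R3 ← R3 + (13/24)·R2: [0, 0, -10/3, 5/2, -167/16]
R4 ← R4 + (7/24)·R2: [0, 0, 2/3, -1/2, -13/16]
R4 ← R4 + (1/5)·R3: [0, 0, 0, 0, -29/10]
The echelon form has 4 nonzero rows; the last pivot sits in the augmented column, so rank(T) = 3 but rank([T|b]) = 4.
Since the ranks differ, the system is inconsistent.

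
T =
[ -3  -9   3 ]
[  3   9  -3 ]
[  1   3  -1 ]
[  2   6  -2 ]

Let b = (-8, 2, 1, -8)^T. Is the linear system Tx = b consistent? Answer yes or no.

no

Row reduce the augmented matrix [T | b].
R2 ← R2 + R1: [0, 0, 0, -6]
R3 ← R3 + (1/3)·R1: [0, 0, 0, -5/3]
R4 ← R4 + (2/3)·R1: [0, 0, 0, -40/3]
R3 ← R3 − (5/18)·R2: [0, 0, 0, 0]
R4 ← R4 − (20/9)·R2: [0, 0, 0, 0]
The echelon form has 2 nonzero rows; the last pivot sits in the augmented column, so rank(T) = 1 but rank([T|b]) = 2.
Since the ranks differ, the system is inconsistent.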